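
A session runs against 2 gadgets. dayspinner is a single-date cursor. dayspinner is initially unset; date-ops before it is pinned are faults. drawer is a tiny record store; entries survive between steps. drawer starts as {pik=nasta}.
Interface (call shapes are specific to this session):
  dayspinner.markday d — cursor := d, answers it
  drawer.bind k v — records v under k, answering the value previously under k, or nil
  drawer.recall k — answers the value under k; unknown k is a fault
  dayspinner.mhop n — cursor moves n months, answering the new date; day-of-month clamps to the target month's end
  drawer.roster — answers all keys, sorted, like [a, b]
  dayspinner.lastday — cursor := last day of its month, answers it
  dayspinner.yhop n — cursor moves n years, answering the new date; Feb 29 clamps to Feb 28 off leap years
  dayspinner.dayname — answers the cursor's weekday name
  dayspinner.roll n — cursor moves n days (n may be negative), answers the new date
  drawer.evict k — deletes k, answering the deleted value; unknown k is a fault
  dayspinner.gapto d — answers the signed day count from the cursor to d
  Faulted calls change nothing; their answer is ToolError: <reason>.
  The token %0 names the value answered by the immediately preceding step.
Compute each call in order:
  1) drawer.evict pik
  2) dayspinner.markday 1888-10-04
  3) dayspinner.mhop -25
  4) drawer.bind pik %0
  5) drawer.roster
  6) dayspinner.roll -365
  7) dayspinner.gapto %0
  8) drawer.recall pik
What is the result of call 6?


// 1. evict(k=pik) => nasta
// 2. markday(d=1888-10-04) => 1888-10-04
// 3. mhop(n=-25) => 1886-09-04
// 4. bind(k=pik, v=%0) => nil
// 5. roster() => [pik]
// 6. roll(n=-365) => 1885-09-04
// 7. gapto(d=%0) => 0
// 8. recall(k=pik) => 1886-09-04

Answer: 1885-09-04


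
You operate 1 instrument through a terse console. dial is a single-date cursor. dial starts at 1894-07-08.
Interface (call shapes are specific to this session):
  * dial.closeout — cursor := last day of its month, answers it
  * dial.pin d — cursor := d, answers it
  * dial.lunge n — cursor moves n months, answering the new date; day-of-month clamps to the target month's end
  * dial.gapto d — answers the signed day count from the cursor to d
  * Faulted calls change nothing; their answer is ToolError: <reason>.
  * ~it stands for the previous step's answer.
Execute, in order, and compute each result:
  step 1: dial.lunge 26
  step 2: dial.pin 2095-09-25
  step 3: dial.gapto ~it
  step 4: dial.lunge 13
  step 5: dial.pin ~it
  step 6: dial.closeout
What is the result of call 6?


Answer: 2096-10-31

Derivation:
-- 1. dial.lunge(n: 26) : 1896-09-08
-- 2. dial.pin(d: 2095-09-25) : 2095-09-25
-- 3. dial.gapto(d: ~it) : 0
-- 4. dial.lunge(n: 13) : 2096-10-25
-- 5. dial.pin(d: ~it) : 2096-10-25
-- 6. dial.closeout() : 2096-10-31


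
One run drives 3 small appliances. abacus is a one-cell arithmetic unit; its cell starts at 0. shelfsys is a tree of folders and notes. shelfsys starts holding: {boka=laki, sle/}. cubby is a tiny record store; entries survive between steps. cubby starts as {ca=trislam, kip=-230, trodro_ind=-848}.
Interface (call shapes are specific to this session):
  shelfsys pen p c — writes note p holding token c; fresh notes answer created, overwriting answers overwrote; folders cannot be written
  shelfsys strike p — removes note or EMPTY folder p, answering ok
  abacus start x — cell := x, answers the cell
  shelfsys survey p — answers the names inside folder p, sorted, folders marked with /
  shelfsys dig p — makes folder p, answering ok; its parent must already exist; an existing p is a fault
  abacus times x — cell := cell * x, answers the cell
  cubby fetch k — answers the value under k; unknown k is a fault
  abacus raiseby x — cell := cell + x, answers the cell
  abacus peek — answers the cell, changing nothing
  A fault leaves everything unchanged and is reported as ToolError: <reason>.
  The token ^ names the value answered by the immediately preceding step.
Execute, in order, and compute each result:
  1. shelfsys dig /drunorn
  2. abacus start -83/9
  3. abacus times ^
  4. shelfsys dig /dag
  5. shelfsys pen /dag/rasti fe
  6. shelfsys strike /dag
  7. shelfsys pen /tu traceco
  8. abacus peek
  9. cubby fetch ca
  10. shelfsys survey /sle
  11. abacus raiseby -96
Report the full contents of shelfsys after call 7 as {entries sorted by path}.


Answer: {boka=laki, dag/, dag/rasti=fe, drunorn/, sle/, tu=traceco}

Derivation:
>>> shelfsys dig p→/drunorn
  ok
>>> abacus start x→-83/9
  -83/9
>>> abacus times x→^
  6889/81
>>> shelfsys dig p→/dag
  ok
>>> shelfsys pen p→/dag/rasti c→fe
  created
>>> shelfsys strike p→/dag
  ToolError: not empty
>>> shelfsys pen p→/tu c→traceco
  created
>>> abacus peek
  6889/81
>>> cubby fetch k→ca
  trislam
>>> shelfsys survey p→/sle
  []
>>> abacus raiseby x→-96
  -887/81


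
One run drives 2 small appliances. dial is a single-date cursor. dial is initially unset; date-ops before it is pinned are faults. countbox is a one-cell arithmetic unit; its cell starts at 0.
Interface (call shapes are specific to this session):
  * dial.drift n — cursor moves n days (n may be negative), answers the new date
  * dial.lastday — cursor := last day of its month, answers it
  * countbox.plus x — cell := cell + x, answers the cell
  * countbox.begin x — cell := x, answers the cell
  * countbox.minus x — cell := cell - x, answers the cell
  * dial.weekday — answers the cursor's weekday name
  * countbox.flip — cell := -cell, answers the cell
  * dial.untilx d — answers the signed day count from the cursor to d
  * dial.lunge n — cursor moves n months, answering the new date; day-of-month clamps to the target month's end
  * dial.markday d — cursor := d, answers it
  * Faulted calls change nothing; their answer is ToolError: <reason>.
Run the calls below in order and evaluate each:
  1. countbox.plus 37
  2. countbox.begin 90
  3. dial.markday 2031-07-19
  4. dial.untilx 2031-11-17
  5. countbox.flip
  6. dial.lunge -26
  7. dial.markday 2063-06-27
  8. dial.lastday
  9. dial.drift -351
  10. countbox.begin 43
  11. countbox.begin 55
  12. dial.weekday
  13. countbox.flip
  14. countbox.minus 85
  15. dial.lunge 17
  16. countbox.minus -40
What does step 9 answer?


>>> countbox.plus x: 37
= 37
>>> countbox.begin x: 90
= 90
>>> dial.markday d: 2031-07-19
= 2031-07-19
>>> dial.untilx d: 2031-11-17
= 121
>>> countbox.flip
= -90
>>> dial.lunge n: -26
= 2029-05-19
>>> dial.markday d: 2063-06-27
= 2063-06-27
>>> dial.lastday
= 2063-06-30
>>> dial.drift n: -351
= 2062-07-14
>>> countbox.begin x: 43
= 43
>>> countbox.begin x: 55
= 55
>>> dial.weekday
= Friday
>>> countbox.flip
= -55
>>> countbox.minus x: 85
= -140
>>> dial.lunge n: 17
= 2063-12-14
>>> countbox.minus x: -40
= -100

Answer: 2062-07-14


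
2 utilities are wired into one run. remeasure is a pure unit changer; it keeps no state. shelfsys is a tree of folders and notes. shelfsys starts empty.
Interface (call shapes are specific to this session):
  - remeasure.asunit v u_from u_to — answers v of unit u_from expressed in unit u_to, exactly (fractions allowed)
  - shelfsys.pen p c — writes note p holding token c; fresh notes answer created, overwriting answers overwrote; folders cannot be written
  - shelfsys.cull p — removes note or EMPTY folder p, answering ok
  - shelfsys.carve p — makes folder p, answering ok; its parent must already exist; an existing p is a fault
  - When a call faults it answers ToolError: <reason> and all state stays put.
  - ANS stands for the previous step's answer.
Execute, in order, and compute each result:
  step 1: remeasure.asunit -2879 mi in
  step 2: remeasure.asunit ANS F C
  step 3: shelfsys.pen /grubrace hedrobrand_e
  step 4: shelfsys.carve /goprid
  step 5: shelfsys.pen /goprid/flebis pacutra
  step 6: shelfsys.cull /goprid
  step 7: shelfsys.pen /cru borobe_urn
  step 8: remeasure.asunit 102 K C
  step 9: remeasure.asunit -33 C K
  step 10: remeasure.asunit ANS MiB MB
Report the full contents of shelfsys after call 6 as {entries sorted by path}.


;; 1. remeasure.asunit(-2879, mi, in) -> -182413440
;; 2. remeasure.asunit(ANS, F, C) -> -912067360/9
;; 3. shelfsys.pen(/grubrace, hedrobrand_e) -> created
;; 4. shelfsys.carve(/goprid) -> ok
;; 5. shelfsys.pen(/goprid/flebis, pacutra) -> created
;; 6. shelfsys.cull(/goprid) -> ToolError: not empty
;; 7. shelfsys.pen(/cru, borobe_urn) -> created
;; 8. remeasure.asunit(102, K, C) -> -3423/20
;; 9. remeasure.asunit(-33, C, K) -> 4803/20
;; 10. remeasure.asunit(ANS, MiB, MB) -> 19673088/78125

Answer: {goprid/, goprid/flebis=pacutra, grubrace=hedrobrand_e}


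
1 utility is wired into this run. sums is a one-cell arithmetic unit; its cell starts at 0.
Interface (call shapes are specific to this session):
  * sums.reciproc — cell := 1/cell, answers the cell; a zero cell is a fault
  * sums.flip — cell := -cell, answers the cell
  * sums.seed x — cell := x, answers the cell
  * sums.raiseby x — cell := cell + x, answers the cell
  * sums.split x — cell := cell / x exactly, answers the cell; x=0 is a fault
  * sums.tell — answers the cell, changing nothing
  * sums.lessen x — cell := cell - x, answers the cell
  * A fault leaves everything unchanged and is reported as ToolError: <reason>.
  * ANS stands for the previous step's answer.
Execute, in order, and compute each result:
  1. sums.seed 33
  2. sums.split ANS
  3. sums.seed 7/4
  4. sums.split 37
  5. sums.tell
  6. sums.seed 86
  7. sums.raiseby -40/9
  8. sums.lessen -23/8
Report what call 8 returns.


→ sums.seed(x='33')
← 33
→ sums.split(x='ANS')
← 1
→ sums.seed(x='7/4')
← 7/4
→ sums.split(x='37')
← 7/148
→ sums.tell()
← 7/148
→ sums.seed(x='86')
← 86
→ sums.raiseby(x='-40/9')
← 734/9
→ sums.lessen(x='-23/8')
← 6079/72

Answer: 6079/72


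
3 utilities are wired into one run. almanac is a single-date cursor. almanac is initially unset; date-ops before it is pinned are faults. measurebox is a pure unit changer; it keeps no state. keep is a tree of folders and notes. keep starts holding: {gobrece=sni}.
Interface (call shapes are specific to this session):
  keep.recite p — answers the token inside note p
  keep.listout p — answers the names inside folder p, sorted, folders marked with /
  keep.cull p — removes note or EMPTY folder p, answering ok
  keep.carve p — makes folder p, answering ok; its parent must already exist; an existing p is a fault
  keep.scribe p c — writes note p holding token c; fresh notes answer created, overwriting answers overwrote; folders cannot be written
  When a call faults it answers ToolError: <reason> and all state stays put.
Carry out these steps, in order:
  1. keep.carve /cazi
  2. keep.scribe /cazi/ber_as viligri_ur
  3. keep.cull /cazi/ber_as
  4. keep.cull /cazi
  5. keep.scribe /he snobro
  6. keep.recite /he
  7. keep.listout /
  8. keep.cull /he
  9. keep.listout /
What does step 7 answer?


$ carve p='/cazi'
  ok
$ scribe p='/cazi/ber_as' c='viligri_ur'
  created
$ cull p='/cazi/ber_as'
  ok
$ cull p='/cazi'
  ok
$ scribe p='/he' c='snobro'
  created
$ recite p='/he'
  snobro
$ listout p='/'
  [gobrece, he]
$ cull p='/he'
  ok
$ listout p='/'
  [gobrece]

Answer: [gobrece, he]


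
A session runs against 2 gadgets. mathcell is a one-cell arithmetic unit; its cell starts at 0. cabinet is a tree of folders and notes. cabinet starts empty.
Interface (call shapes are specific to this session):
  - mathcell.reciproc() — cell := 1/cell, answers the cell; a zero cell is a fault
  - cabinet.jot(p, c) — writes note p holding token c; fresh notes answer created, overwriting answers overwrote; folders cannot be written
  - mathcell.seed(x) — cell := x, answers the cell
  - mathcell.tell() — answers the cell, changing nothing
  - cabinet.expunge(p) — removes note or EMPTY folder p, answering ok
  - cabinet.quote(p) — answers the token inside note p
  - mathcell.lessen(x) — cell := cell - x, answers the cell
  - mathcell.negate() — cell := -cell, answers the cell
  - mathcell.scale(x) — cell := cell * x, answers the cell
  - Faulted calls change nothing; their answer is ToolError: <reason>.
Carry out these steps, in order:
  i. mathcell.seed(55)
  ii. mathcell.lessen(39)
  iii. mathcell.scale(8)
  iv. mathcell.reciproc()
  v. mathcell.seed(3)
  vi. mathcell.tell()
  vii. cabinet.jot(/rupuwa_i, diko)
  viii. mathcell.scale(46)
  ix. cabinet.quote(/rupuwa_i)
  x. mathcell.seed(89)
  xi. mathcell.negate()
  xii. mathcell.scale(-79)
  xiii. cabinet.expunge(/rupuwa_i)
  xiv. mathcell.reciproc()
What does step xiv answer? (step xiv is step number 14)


Answer: 1/7031

Derivation:
Now I run seed on x='55', and see 55.
Next I call lessen on x='39', which returns 16.
Then scale on x='8', giving 128.
I run reciproc(), → 1/128.
I call seed on x='3', and observe 3.
I call tell(), which returns 3.
Using jot on p='/rupuwa_i', c='diko', yielding created.
I call scale on x='46', which returns 138.
Now I run quote on p='/rupuwa_i', and see diko.
Invoking seed on x='89', giving 89.
Then negate(), which returns -89.
I try scale on x='-79', → 7031.
Then expunge on p='/rupuwa_i', and observe ok.
Now I run reciproc, and get 1/7031.


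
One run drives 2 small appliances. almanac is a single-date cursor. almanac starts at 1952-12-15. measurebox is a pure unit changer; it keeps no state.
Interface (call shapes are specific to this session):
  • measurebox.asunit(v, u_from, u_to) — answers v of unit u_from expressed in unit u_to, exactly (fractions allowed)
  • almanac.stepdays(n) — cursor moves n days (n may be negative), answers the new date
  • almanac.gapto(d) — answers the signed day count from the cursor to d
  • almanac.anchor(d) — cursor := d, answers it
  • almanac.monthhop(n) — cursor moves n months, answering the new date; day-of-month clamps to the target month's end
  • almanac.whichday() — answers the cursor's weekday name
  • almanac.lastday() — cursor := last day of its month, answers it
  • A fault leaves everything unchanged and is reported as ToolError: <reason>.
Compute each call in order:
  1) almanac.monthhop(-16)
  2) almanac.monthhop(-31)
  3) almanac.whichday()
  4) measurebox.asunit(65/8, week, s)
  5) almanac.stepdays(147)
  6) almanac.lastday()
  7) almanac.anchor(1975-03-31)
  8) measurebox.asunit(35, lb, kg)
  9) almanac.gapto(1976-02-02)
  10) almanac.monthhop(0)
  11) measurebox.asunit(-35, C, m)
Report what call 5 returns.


>>> almanac.monthhop n: -16
  1951-08-15
>>> almanac.monthhop n: -31
  1949-01-15
>>> almanac.whichday
  Saturday
>>> measurebox.asunit v: 65/8 u_from: week u_to: s
  4914000
>>> almanac.stepdays n: 147
  1949-06-11
>>> almanac.lastday
  1949-06-30
>>> almanac.anchor d: 1975-03-31
  1975-03-31
>>> measurebox.asunit v: 35 u_from: lb u_to: kg
  317514659/20000000
>>> almanac.gapto d: 1976-02-02
  308
>>> almanac.monthhop n: 0
  1975-03-31
>>> measurebox.asunit v: -35 u_from: C u_to: m
  ToolError: incompatible units

Answer: 1949-06-11


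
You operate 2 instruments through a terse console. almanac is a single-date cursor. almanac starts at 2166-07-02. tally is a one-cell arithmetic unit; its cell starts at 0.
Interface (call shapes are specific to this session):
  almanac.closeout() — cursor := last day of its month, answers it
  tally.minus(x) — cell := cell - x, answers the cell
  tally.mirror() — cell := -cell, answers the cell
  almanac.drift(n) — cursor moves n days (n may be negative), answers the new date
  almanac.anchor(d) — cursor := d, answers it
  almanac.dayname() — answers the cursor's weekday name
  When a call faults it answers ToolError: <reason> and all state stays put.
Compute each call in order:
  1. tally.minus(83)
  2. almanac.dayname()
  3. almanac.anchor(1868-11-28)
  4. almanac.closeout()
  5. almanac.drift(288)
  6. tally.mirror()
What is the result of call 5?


Answer: 1869-09-14

Derivation:
Calling tally.minus on x→83, — result: -83.
I try almanac.dayname, and get Wednesday.
I run almanac.anchor on d→1868-11-28, yielding 1868-11-28.
I try almanac.closeout(), and see 1868-11-30.
Next I call almanac.drift on n→288, and observe 1869-09-14.
Calling tally.mirror(), → 83.


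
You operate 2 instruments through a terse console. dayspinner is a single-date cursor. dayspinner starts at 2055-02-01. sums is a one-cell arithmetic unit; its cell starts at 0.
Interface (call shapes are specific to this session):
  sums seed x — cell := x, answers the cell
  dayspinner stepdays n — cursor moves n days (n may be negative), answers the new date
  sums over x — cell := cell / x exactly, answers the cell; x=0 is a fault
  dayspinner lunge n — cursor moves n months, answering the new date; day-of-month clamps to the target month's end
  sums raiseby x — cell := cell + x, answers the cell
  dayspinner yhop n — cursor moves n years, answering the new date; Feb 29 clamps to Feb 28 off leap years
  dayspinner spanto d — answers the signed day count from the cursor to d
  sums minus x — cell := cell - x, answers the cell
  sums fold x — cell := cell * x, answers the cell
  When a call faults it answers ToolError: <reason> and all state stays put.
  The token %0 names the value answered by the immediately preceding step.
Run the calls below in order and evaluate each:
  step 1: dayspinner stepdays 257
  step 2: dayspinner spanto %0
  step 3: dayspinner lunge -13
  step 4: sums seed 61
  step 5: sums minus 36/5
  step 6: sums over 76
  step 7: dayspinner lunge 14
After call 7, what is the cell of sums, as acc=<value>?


-> dayspinner stepdays(n=257)
<- 2055-10-16
-> dayspinner spanto(d=%0)
<- 0
-> dayspinner lunge(n=-13)
<- 2054-09-16
-> sums seed(x=61)
<- 61
-> sums minus(x=36/5)
<- 269/5
-> sums over(x=76)
<- 269/380
-> dayspinner lunge(n=14)
<- 2055-11-16

Answer: acc=269/380


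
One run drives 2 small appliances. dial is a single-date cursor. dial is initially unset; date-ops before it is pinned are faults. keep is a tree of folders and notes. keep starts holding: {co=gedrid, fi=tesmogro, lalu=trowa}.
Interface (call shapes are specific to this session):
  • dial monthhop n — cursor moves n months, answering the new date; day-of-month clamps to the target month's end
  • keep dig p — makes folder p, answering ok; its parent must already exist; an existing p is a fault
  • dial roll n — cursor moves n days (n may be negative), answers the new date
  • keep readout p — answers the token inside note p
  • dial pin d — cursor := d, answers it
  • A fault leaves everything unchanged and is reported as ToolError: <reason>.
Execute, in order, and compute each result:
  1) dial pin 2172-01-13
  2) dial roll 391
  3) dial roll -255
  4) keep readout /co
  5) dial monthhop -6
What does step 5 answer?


I use dial pin with d→2172-01-13, yielding 2172-01-13.
Now I run dial roll with n→391, giving 2173-02-07.
Calling dial roll with n→-255, and observe 2172-05-28.
I call keep readout with p→/co, — result: gedrid.
I use dial monthhop with n→-6, — result: 2171-11-28.

Answer: 2171-11-28


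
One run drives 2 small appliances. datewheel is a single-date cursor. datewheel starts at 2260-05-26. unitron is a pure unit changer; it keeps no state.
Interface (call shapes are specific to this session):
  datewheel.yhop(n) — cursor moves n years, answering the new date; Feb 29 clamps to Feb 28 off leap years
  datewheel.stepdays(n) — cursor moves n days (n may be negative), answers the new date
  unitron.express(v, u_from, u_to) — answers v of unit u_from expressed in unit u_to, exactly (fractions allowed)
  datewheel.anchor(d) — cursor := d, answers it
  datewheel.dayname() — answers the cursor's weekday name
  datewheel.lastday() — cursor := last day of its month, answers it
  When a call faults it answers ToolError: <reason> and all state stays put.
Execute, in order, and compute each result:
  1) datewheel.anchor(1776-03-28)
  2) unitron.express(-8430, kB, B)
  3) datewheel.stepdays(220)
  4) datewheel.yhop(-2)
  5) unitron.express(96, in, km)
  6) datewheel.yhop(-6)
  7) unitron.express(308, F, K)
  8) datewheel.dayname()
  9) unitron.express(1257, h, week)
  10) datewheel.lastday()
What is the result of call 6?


Answer: 1768-11-03

Derivation:
# datewheel.anchor(d→1776-03-28) : 1776-03-28
# unitron.express(v→-8430, u_from→kB, u_to→B) : -8430000
# datewheel.stepdays(n→220) : 1776-11-03
# datewheel.yhop(n→-2) : 1774-11-03
# unitron.express(v→96, u_from→in, u_to→km) : 381/156250
# datewheel.yhop(n→-6) : 1768-11-03
# unitron.express(v→308, u_from→F, u_to→K) : 25589/60
# datewheel.dayname() : Thursday
# unitron.express(v→1257, u_from→h, u_to→week) : 419/56
# datewheel.lastday() : 1768-11-30


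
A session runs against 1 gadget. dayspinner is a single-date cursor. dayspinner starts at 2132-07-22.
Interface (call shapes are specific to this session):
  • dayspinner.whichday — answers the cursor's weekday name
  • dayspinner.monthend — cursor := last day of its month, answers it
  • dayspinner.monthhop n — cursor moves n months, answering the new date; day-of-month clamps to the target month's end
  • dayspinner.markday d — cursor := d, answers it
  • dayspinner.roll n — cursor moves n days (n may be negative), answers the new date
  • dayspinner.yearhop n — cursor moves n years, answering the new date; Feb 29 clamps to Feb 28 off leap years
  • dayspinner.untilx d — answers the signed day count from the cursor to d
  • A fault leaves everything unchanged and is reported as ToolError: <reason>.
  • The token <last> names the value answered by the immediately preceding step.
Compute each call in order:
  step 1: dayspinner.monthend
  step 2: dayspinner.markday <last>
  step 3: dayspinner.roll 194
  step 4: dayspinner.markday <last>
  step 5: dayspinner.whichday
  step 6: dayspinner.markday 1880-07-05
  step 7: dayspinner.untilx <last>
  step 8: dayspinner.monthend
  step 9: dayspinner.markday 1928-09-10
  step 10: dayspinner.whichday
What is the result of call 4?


CALL monthend[]
RET  2132-07-31
CALL markday[d→<last>]
RET  2132-07-31
CALL roll[n→194]
RET  2133-02-10
CALL markday[d→<last>]
RET  2133-02-10
CALL whichday[]
RET  Tuesday
CALL markday[d→1880-07-05]
RET  1880-07-05
CALL untilx[d→<last>]
RET  0
CALL monthend[]
RET  1880-07-31
CALL markday[d→1928-09-10]
RET  1928-09-10
CALL whichday[]
RET  Monday

Answer: 2133-02-10


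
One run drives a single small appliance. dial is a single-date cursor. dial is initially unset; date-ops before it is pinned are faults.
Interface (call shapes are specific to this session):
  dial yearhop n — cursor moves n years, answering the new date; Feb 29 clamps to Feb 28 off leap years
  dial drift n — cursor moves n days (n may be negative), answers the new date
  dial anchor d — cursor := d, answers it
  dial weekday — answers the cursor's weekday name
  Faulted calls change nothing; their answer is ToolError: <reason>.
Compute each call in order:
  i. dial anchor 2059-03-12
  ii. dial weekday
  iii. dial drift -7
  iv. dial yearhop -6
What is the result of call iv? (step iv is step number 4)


>>> dial anchor 2059-03-12
[out] 2059-03-12
>>> dial weekday
[out] Wednesday
>>> dial drift -7
[out] 2059-03-05
>>> dial yearhop -6
[out] 2053-03-05

Answer: 2053-03-05


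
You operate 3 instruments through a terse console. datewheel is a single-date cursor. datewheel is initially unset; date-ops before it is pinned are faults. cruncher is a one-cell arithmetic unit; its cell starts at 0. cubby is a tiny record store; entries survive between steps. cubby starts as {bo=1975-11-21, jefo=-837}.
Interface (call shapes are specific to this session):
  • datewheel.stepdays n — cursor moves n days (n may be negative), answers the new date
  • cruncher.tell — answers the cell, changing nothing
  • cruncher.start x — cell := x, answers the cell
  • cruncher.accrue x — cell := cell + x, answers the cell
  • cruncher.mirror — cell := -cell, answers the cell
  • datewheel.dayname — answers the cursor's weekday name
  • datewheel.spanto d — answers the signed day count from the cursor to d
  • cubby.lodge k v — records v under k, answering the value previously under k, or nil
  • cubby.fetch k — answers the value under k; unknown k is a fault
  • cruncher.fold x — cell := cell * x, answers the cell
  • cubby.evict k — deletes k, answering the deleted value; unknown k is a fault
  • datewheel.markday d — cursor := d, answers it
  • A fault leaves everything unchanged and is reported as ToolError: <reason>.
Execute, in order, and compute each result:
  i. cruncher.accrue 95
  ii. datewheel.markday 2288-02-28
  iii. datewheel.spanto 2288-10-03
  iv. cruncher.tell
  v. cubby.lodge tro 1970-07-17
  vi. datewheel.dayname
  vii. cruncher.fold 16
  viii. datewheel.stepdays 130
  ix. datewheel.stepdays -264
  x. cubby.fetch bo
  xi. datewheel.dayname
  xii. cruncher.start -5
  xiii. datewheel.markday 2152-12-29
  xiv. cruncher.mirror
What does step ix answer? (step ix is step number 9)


Answer: 2287-10-17

Derivation:
>>> cruncher.accrue x: 95
[out] 95
>>> datewheel.markday d: 2288-02-28
[out] 2288-02-28
>>> datewheel.spanto d: 2288-10-03
[out] 218
>>> cruncher.tell
[out] 95
>>> cubby.lodge k: tro v: 1970-07-17
[out] nil
>>> datewheel.dayname
[out] Tuesday
>>> cruncher.fold x: 16
[out] 1520
>>> datewheel.stepdays n: 130
[out] 2288-07-07
>>> datewheel.stepdays n: -264
[out] 2287-10-17
>>> cubby.fetch k: bo
[out] 1975-11-21
>>> datewheel.dayname
[out] Monday
>>> cruncher.start x: -5
[out] -5
>>> datewheel.markday d: 2152-12-29
[out] 2152-12-29
>>> cruncher.mirror
[out] 5


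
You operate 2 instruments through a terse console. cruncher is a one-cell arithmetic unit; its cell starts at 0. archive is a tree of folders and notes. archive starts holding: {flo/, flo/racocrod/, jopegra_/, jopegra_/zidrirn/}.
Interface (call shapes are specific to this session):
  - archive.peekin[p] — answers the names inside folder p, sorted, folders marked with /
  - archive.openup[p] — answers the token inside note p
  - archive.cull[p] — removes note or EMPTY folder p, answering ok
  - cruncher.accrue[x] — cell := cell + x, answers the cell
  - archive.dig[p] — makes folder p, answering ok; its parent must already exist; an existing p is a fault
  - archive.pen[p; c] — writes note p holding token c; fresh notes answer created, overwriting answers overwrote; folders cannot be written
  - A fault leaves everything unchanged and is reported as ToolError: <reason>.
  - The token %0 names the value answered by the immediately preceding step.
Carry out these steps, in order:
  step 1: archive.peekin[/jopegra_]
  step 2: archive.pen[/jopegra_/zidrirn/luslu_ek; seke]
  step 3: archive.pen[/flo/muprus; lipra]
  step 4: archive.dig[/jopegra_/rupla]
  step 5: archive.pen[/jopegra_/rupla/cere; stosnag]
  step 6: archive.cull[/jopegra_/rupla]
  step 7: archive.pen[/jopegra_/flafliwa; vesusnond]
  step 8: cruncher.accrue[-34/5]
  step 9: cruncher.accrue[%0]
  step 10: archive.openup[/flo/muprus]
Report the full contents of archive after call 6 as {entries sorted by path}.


Answer: {flo/, flo/muprus=lipra, flo/racocrod/, jopegra_/, jopegra_/rupla/, jopegra_/rupla/cere=stosnag, jopegra_/zidrirn/, jopegra_/zidrirn/luslu_ek=seke}

Derivation:
;; peekin(p: /jopegra_) ~> [zidrirn/]
;; pen(p: /jopegra_/zidrirn/luslu_ek, c: seke) ~> created
;; pen(p: /flo/muprus, c: lipra) ~> created
;; dig(p: /jopegra_/rupla) ~> ok
;; pen(p: /jopegra_/rupla/cere, c: stosnag) ~> created
;; cull(p: /jopegra_/rupla) ~> ToolError: not empty
;; pen(p: /jopegra_/flafliwa, c: vesusnond) ~> created
;; accrue(x: -34/5) ~> -34/5
;; accrue(x: %0) ~> -68/5
;; openup(p: /flo/muprus) ~> lipra


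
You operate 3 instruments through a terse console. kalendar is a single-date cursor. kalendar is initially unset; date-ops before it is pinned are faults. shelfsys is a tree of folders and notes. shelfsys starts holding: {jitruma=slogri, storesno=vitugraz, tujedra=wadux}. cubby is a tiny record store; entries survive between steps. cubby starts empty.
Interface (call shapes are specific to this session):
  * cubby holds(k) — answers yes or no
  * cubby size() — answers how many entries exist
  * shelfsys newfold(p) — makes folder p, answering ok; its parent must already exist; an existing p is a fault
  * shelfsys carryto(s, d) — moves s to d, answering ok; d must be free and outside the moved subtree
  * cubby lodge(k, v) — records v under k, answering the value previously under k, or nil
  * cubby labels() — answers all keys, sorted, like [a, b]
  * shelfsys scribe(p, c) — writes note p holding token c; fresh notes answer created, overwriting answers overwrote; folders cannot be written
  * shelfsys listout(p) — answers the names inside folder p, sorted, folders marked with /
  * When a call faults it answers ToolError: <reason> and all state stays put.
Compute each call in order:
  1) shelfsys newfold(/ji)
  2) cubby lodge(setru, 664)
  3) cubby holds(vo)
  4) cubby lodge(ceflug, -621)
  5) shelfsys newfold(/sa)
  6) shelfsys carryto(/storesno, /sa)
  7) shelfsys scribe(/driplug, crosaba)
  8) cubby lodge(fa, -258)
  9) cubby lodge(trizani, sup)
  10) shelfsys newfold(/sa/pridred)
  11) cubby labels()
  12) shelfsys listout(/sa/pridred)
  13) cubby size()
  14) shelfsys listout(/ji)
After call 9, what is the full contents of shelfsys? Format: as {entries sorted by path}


Answer: {driplug=crosaba, ji/, jitruma=slogri, sa/, storesno=vitugraz, tujedra=wadux}

Derivation:
> shelfsys newfold p→/ji
:: ok
> cubby lodge k→setru v→664
:: nil
> cubby holds k→vo
:: no
> cubby lodge k→ceflug v→-621
:: nil
> shelfsys newfold p→/sa
:: ok
> shelfsys carryto s→/storesno d→/sa
:: ToolError: exists
> shelfsys scribe p→/driplug c→crosaba
:: created
> cubby lodge k→fa v→-258
:: nil
> cubby lodge k→trizani v→sup
:: nil
> shelfsys newfold p→/sa/pridred
:: ok
> cubby labels
:: [ceflug, fa, setru, trizani]
> shelfsys listout p→/sa/pridred
:: []
> cubby size
:: 4
> shelfsys listout p→/ji
:: []


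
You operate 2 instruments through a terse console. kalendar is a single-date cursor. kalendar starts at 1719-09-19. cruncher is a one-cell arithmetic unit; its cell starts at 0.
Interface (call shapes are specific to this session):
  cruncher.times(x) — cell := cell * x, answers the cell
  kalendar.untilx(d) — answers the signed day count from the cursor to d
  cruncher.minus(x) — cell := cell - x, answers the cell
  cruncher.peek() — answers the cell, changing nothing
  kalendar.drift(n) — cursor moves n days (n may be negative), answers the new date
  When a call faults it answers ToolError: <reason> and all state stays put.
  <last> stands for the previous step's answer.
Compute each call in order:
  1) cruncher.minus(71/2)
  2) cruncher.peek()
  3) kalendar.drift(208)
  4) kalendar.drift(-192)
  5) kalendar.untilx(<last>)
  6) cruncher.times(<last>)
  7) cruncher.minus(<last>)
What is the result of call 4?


I invoke cruncher.minus(x=71/2), and see -71/2.
I call cruncher.peek(), and see -71/2.
Using kalendar.drift(n=208), and get 1720-04-14.
I invoke kalendar.drift(n=-192), and get 1719-10-05.
Then kalendar.untilx(d=<last>), yielding 0.
Next I call cruncher.times(x=<last>), and get 0.
I run cruncher.minus(x=<last>): 0.

Answer: 1719-10-05


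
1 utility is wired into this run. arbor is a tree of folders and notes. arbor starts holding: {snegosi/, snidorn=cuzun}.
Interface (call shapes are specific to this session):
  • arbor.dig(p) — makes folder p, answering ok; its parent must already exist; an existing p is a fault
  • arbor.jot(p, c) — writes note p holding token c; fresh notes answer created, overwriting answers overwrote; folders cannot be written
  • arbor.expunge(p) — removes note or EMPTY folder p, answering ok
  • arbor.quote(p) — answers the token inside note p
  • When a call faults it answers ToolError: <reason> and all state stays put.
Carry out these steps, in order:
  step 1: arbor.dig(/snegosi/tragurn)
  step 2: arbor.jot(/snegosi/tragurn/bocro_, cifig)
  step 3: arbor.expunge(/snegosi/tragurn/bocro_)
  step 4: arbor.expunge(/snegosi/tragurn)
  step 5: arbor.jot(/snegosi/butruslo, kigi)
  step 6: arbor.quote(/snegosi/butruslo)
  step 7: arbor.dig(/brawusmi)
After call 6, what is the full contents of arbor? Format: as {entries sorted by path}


Answer: {snegosi/, snegosi/butruslo=kigi, snidorn=cuzun}

Derivation:
// 1. arbor.dig(/snegosi/tragurn) ~> ok
// 2. arbor.jot(/snegosi/tragurn/bocro_, cifig) ~> created
// 3. arbor.expunge(/snegosi/tragurn/bocro_) ~> ok
// 4. arbor.expunge(/snegosi/tragurn) ~> ok
// 5. arbor.jot(/snegosi/butruslo, kigi) ~> created
// 6. arbor.quote(/snegosi/butruslo) ~> kigi
// 7. arbor.dig(/brawusmi) ~> ok


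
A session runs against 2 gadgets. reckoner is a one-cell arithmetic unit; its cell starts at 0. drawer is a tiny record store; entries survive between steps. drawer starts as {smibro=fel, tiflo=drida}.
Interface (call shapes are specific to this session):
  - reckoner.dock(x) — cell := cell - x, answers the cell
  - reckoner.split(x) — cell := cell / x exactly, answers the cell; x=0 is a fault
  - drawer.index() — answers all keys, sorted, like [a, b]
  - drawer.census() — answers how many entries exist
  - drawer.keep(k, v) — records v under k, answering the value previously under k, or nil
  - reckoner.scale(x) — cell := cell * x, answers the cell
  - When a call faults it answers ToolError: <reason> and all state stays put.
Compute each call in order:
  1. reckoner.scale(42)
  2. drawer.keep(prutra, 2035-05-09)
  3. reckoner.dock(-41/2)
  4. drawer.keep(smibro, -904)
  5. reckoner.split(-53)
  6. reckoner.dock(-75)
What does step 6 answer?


% reckoner.scale 42
[out] 0
% drawer.keep prutra 2035-05-09
[out] nil
% reckoner.dock -41/2
[out] 41/2
% drawer.keep smibro -904
[out] fel
% reckoner.split -53
[out] -41/106
% reckoner.dock -75
[out] 7909/106

Answer: 7909/106


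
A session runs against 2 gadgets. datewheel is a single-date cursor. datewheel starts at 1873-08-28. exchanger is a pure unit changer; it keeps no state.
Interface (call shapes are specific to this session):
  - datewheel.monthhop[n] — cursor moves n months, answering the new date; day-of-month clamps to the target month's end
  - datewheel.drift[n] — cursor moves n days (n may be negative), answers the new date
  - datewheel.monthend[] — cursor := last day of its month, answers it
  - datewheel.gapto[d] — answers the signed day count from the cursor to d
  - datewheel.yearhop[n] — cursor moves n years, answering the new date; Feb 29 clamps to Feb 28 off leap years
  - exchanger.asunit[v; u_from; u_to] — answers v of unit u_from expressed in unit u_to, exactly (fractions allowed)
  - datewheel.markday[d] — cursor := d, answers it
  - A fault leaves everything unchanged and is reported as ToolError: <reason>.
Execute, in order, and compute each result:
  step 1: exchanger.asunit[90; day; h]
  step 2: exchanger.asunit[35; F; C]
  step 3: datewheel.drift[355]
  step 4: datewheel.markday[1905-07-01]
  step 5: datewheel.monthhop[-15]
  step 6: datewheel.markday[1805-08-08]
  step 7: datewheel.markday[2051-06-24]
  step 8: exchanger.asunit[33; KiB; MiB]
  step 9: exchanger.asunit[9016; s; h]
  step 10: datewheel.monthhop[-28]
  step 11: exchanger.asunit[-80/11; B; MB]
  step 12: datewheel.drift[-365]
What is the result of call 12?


[in] asunit 90 day h
:: 2160
[in] asunit 35 F C
:: 5/3
[in] drift 355
:: 1874-08-18
[in] markday 1905-07-01
:: 1905-07-01
[in] monthhop -15
:: 1904-04-01
[in] markday 1805-08-08
:: 1805-08-08
[in] markday 2051-06-24
:: 2051-06-24
[in] asunit 33 KiB MiB
:: 33/1024
[in] asunit 9016 s h
:: 1127/450
[in] monthhop -28
:: 2049-02-24
[in] asunit -80/11 B MB
:: -1/137500
[in] drift -365
:: 2048-02-25

Answer: 2048-02-25


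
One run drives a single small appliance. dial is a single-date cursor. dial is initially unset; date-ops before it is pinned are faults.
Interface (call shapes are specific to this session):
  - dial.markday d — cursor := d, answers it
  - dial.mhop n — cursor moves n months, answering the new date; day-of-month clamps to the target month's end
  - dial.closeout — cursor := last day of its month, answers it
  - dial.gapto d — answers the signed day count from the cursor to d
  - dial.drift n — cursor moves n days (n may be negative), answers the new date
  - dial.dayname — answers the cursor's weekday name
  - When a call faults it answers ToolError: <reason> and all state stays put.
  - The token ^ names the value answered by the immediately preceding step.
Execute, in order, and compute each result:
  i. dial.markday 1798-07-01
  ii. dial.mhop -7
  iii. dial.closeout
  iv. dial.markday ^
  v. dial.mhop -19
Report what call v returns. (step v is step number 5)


Answer: 1796-05-31

Derivation:
;; dial.markday(1798-07-01) => 1798-07-01
;; dial.mhop(-7) => 1797-12-01
;; dial.closeout() => 1797-12-31
;; dial.markday(^) => 1797-12-31
;; dial.mhop(-19) => 1796-05-31


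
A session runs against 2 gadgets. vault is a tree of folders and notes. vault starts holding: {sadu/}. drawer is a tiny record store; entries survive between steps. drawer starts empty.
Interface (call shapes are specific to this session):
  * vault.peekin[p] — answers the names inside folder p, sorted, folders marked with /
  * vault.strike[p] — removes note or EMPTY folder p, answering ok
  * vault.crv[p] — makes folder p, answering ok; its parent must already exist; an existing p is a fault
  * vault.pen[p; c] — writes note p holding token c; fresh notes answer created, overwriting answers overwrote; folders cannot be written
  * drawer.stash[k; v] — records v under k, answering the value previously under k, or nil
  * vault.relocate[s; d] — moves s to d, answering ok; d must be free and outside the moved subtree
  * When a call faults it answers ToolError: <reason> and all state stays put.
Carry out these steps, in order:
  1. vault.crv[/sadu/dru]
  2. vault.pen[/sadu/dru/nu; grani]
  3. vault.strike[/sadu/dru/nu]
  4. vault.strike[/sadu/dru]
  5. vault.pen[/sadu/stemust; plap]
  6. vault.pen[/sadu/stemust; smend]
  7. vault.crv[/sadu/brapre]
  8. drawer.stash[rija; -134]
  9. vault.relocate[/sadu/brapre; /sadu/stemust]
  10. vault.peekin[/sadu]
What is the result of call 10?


CALL vault.crv[p='/sadu/dru']
RET  ok
CALL vault.pen[p='/sadu/dru/nu'; c='grani']
RET  created
CALL vault.strike[p='/sadu/dru/nu']
RET  ok
CALL vault.strike[p='/sadu/dru']
RET  ok
CALL vault.pen[p='/sadu/stemust'; c='plap']
RET  created
CALL vault.pen[p='/sadu/stemust'; c='smend']
RET  overwrote
CALL vault.crv[p='/sadu/brapre']
RET  ok
CALL drawer.stash[k='rija'; v='-134']
RET  nil
CALL vault.relocate[s='/sadu/brapre'; d='/sadu/stemust']
RET  ToolError: exists
CALL vault.peekin[p='/sadu']
RET  [brapre/, stemust]

Answer: [brapre/, stemust]


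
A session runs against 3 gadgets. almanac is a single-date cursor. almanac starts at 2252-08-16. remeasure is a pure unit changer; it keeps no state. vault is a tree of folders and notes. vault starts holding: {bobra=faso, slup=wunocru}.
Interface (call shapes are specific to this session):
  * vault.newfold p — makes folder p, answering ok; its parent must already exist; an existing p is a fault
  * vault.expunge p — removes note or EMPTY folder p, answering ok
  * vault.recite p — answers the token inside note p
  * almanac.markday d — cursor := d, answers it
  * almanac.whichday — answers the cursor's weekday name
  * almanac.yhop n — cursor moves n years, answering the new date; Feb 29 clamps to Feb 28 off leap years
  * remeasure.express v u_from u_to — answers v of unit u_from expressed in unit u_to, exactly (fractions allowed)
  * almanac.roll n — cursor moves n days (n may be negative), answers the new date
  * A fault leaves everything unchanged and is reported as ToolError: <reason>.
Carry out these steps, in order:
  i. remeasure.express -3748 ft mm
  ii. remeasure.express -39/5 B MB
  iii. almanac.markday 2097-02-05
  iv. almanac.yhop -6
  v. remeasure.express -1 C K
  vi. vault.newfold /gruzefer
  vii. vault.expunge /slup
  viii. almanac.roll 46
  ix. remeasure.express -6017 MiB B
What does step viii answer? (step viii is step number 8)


Answer: 2091-03-23

Derivation:
! express(v: -3748, u_from: ft, u_to: mm) -> -5711952/5
! express(v: -39/5, u_from: B, u_to: MB) -> -39/5000000
! markday(d: 2097-02-05) -> 2097-02-05
! yhop(n: -6) -> 2091-02-05
! express(v: -1, u_from: C, u_to: K) -> 5443/20
! newfold(p: /gruzefer) -> ok
! expunge(p: /slup) -> ok
! roll(n: 46) -> 2091-03-23
! express(v: -6017, u_from: MiB, u_to: B) -> -6309281792
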